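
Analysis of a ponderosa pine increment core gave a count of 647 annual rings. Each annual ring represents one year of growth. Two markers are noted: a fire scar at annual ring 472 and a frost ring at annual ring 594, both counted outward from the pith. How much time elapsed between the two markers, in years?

594 − 472 = 122 annual rings lie between the two events.
That is 122 years at one annual ring per year.

122 years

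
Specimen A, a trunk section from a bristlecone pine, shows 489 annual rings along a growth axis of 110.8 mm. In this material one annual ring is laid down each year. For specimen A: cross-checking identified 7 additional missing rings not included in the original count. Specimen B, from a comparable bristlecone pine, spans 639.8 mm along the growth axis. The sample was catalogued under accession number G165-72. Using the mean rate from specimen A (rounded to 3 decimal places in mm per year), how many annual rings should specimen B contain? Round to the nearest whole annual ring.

Specimen A: adjusted count: 489 + 7 = 496 annual rings.
A: 110.8 mm over 496 years gives 110.8 / 496 ≈ 0.223 mm/yr.
For B, 639.8 / 0.223 = 2869.06 years ≈ 2869 annual rings.

2869 annual rings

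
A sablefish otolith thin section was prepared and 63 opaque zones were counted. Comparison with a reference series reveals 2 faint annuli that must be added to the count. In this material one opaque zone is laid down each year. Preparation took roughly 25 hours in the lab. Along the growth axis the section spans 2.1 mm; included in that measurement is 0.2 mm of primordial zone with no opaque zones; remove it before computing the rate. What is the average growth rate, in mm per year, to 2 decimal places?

0.03 mm per year

Adjusted count: 63 + 2 = 65 opaque zones.
The growth record spans 2.1 − 0.2 = 1.9 mm.
Extension rate ≈ 1.9 / 65 = 0.03 mm per year.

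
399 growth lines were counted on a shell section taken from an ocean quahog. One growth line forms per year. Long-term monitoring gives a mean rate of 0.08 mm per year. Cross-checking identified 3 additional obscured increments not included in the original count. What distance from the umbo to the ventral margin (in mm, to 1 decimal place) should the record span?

True growth line count = 399 + 3 = 402.
Predicted length = 0.08 mm/year × 402 years = 32.2 mm.

32.2 mm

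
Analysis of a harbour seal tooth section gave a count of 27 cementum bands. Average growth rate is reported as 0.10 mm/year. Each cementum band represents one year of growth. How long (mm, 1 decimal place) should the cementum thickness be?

2.7 mm

27 years of growth are recorded.
27 years at 0.10 mm/year gives 0.10 × 27 = 2.7 mm.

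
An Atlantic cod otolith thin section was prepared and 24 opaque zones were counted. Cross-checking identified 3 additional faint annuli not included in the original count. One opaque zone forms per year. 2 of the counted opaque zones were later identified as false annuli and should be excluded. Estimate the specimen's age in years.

25 years

Adjusted count: 24 − 2 + 3 = 25 opaque zones.
At one opaque zone per year, that is 25 years.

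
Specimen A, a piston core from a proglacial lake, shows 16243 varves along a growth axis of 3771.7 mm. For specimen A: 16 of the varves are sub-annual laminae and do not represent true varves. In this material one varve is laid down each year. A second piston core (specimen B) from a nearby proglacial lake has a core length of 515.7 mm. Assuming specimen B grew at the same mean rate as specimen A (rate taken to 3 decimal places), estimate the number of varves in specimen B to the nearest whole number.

2223 varves

Specimen A: after corrections the count is 16243 − 16 = 16227 varves.
A: 3771.7 mm over 16227 years gives 3771.7 / 16227 ≈ 0.232 mm/year.
Specimen B: 515.7 mm / 0.232 mm per year = 2222.84 years ≈ 2223 varves.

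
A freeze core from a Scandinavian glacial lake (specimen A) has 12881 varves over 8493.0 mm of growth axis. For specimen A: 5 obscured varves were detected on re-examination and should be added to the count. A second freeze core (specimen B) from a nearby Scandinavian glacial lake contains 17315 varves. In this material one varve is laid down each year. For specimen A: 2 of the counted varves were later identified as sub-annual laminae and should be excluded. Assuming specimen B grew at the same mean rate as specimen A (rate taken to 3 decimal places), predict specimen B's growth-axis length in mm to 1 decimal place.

Specimen A: adjusted count: 12881 − 2 + 5 = 12884 varves.
A: Extension rate ≈ 8493.0 / 12884 = 0.659 mm/year.
For B, 0.659 mm/year × 17315 years = 11410.6 mm.

11410.6 mm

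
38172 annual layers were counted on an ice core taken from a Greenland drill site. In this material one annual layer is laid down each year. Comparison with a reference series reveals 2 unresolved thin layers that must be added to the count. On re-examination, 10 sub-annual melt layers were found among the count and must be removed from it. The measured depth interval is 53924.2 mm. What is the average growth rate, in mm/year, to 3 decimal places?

True annual layer count = 38172 − 10 + 2 = 38164.
53924.2 mm over 38164 years gives 53924.2 / 38164 ≈ 1.413 mm/year.

1.413 mm/year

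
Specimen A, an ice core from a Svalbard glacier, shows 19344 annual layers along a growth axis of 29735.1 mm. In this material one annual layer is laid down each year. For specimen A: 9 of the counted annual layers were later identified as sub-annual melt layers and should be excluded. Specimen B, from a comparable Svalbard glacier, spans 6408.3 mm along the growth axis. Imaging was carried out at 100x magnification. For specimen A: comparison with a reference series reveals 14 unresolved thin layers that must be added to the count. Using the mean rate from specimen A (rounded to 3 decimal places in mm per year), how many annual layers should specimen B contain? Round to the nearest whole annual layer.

Specimen A: after corrections the count is 19344 − 9 + 14 = 19349 annual layers.
A: Mean rate = 29735.1 mm / 19349 years ≈ 1.537 mm per year.
B spans 6408.3 / 1.537 = 4169.36 years ≈ 4169 annual layers.

4169 annual layers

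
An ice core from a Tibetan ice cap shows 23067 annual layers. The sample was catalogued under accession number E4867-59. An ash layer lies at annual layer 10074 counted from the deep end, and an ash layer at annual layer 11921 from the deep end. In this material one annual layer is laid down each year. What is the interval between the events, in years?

11921 − 10074 = 1847 annual layers lie between the two events.
That is 1847 years at one annual layer per year.

1847 years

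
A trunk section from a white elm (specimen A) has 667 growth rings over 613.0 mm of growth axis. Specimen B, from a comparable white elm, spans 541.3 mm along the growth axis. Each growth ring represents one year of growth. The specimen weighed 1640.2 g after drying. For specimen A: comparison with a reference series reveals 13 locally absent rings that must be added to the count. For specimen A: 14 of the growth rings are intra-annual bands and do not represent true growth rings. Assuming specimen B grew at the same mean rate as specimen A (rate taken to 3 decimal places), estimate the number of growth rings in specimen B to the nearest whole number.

Specimen A: after corrections the count is 667 − 14 + 13 = 666 growth rings.
A: Extension rate ≈ 613.0 / 666 = 0.920 mm/yr.
B spans 541.3 / 0.920 = 588.37 years ≈ 588 growth rings.

588 growth rings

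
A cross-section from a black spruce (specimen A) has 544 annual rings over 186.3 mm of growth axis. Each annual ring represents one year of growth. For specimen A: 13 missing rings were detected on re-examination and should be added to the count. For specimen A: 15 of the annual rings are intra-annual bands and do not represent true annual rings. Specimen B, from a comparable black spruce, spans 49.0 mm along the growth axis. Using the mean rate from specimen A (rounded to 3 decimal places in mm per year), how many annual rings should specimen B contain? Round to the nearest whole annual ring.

Specimen A: after corrections the count is 544 − 15 + 13 = 542 annual rings.
A: Mean rate = 186.3 mm / 542 years ≈ 0.344 mm/year.
For B, 49.0 / 0.344 = 142.44 years ≈ 142 annual rings.

142 annual rings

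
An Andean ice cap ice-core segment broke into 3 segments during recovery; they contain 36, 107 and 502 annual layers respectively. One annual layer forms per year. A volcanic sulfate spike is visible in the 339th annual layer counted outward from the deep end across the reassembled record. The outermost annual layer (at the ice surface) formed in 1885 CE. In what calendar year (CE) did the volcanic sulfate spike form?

1579 CE

Total annual layers = 36 + 107 + 502 = 645.
The volcanic sulfate spike sits at annual layer 339 from the deep end, so 645 − 339 = 306 annual layers formed after it.
The annual layer at the ice surface is 1885 CE, so the volcanic sulfate spike dates to 1885 − 306 = 1579 CE.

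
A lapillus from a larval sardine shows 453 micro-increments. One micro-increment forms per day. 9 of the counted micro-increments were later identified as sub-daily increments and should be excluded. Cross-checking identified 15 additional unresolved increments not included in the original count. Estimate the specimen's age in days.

True micro-increment count = 453 − 9 + 15 = 459.
One micro-increment per day makes the duration 459 days.

459 days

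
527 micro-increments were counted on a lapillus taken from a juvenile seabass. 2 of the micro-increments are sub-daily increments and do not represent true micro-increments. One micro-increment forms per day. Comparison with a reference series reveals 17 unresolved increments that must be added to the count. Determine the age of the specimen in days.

542 days

True micro-increment count = 527 − 2 + 17 = 542.
With a one-to-one micro-increment periodicity this is 542 days.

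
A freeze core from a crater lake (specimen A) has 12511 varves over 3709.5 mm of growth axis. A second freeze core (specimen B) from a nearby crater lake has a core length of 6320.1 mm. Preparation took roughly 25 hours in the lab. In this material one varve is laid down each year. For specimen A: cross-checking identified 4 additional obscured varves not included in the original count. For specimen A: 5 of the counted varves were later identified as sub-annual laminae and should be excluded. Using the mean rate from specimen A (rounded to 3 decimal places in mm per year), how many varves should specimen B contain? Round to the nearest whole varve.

Specimen A: adjusted count: 12511 − 5 + 4 = 12510 varves.
A: Extension rate ≈ 3709.5 / 12510 = 0.297 mm/yr.
For B, 6320.1 / 0.297 = 21279.80 years ≈ 21280 varves.

21280 varves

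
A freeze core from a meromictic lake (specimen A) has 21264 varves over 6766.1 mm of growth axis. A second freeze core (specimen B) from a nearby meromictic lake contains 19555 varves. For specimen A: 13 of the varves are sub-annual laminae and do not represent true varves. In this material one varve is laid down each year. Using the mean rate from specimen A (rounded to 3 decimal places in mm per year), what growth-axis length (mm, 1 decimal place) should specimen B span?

6218.5 mm

Specimen A: after corrections the count is 21264 − 13 = 21251 varves.
A: Mean rate = 6766.1 mm / 21251 years ≈ 0.318 mm/yr.
Length of B = 0.318 × 19555 = 6218.5 mm.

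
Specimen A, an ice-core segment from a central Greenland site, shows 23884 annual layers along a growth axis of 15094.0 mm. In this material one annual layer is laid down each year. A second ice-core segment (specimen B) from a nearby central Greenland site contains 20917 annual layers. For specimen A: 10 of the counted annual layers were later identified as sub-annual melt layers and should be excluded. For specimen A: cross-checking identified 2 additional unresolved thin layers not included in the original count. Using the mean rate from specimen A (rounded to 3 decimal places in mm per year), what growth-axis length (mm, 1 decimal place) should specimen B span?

Specimen A: adjusted count: 23884 − 10 + 2 = 23876 annual layers.
A: Extension rate ≈ 15094.0 / 23876 = 0.632 mm/yr.
Length of B = 0.632 × 20917 = 13219.5 mm.

13219.5 mm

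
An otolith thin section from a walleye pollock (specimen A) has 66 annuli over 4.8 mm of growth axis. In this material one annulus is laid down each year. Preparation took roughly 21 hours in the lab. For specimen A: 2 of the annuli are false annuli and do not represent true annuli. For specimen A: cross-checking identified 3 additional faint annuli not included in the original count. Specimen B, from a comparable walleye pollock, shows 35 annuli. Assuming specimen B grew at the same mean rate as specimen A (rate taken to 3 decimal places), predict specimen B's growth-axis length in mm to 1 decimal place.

Specimen A: correcting the raw count gives 66 − 2 + 3 = 67 true annuli.
A: Extension rate ≈ 4.8 / 67 = 0.072 mm/yr.
Length of B = 0.072 × 35 = 2.5 mm.

2.5 mm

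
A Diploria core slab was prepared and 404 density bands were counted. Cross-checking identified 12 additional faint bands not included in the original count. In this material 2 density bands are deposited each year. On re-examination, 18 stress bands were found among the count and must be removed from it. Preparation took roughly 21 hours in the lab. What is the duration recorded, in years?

199 years

Correcting the raw count gives 404 − 18 + 12 = 398 true density bands.
398 density bands at 2 per year is 398 / 2 = 199 years.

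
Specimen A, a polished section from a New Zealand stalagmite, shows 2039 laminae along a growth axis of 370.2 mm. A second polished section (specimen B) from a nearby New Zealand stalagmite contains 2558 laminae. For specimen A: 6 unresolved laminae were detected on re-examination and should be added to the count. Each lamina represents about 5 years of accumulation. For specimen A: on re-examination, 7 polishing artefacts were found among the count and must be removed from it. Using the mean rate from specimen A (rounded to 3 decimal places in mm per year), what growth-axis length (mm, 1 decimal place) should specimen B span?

460.4 mm

Specimen A: after corrections the count is 2039 − 7 + 6 = 2038 laminae.
Specimen A: multiplying by 5 years per lamina: 2038 × 5 = 10190 years.
A: Extension rate ≈ 370.2 / 10190 = 0.036 mm per year.
Specimen B: multiplying by 5 years per lamina: 2558 × 5 = 12790 years. For B, 0.036 mm/year × 12790 years = 460.4 mm.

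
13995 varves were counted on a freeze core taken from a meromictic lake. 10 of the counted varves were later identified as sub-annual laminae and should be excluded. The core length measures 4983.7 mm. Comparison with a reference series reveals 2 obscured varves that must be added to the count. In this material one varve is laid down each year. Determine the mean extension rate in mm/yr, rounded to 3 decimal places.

Adjusted count: 13995 − 10 + 2 = 13987 varves.
Mean rate = 4983.7 mm / 13987 years ≈ 0.356 mm/yr.

0.356 mm/yr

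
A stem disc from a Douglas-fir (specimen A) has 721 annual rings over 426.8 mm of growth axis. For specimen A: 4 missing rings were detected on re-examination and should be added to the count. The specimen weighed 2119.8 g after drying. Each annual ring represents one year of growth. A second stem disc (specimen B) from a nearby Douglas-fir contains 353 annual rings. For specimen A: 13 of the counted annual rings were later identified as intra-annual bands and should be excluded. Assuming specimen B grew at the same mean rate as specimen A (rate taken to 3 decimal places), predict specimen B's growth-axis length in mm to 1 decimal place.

211.4 mm

Specimen A: adjusted count: 721 − 13 + 4 = 712 annual rings.
A: Mean rate = 426.8 mm / 712 years ≈ 0.599 mm per year.
B's length ≈ 0.599 × 353 = 211.4 mm.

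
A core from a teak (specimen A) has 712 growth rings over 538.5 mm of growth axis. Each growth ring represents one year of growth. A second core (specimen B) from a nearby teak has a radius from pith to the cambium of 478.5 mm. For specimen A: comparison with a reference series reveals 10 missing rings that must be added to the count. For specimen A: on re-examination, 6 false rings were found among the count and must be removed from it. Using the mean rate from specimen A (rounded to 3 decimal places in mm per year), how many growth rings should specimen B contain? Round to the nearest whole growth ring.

Specimen A: adjusted count: 712 − 6 + 10 = 716 growth rings.
A: Mean rate = 538.5 mm / 716 years ≈ 0.752 mm per year.
Specimen B: 478.5 mm / 0.752 mm per year = 636.30 years ≈ 636 growth rings.

636 growth rings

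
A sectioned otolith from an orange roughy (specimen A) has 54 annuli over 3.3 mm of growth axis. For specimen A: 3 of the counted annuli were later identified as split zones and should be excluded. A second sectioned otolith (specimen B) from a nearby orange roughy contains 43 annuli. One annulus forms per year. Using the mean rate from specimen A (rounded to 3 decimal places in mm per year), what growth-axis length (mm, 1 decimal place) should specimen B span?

2.8 mm

Specimen A: true annulus count = 54 − 3 = 51.
A: 3.3 mm over 51 years gives 3.3 / 51 ≈ 0.065 mm/year.
B's length ≈ 0.065 × 43 = 2.8 mm.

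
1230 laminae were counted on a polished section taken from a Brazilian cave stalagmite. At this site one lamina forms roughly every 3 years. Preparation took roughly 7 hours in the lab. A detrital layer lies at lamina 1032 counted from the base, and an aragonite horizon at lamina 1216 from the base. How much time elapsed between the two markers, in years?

Separation: 1216 − 1032 = 184 laminae.
184 laminae at 3 years each span 184 × 3 = 552 years.

552 yr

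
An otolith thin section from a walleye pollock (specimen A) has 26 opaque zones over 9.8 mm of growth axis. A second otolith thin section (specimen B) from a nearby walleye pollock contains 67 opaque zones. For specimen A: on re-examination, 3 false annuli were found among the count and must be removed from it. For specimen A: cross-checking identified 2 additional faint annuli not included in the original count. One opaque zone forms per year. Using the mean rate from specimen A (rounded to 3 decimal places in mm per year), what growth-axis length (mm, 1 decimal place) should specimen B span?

26.3 mm

Specimen A: true opaque zone count = 26 − 3 + 2 = 25.
A: 9.8 mm over 25 years gives 9.8 / 25 ≈ 0.392 mm/year.
Length of B = 0.392 × 67 = 26.3 mm.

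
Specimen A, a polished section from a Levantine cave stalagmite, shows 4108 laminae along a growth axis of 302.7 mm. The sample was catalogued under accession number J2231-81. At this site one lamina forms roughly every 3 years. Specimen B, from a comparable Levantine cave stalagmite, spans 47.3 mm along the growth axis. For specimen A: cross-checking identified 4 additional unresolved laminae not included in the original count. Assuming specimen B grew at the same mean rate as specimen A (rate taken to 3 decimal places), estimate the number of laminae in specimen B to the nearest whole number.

631 laminae

Specimen A: correcting the raw count gives 4108 + 4 = 4112 true laminae.
Specimen A: multiplying by 3 years per lamina: 4112 × 3 = 12336 years.
A: Mean rate = 302.7 mm / 12336 years ≈ 0.025 mm/yr.
Specimen B: 47.3 mm / 0.025 mm per year = 1892.00 years; at 3 years per lamina that is 1892.00 / 3 ≈ 631 laminae.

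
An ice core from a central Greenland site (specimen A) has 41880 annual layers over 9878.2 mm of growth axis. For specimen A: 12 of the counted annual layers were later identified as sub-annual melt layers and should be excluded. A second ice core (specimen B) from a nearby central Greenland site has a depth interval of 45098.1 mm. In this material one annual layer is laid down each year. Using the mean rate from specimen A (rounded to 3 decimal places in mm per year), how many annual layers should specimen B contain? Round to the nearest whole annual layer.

Specimen A: correcting the raw count gives 41880 − 12 = 41868 true annual layers.
A: Mean rate = 9878.2 mm / 41868 years ≈ 0.236 mm per year.
Specimen B: 45098.1 mm / 0.236 mm per year = 191093.64 years ≈ 191094 annual layers.

191094 annual layers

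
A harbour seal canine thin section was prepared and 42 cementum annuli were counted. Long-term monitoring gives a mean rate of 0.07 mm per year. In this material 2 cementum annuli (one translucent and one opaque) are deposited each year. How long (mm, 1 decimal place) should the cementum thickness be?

1.5 mm

With 2 cementum annuli per year, 42 / 2 = 21 years.
Length ≈ 0.07 × 21 = 1.5 mm.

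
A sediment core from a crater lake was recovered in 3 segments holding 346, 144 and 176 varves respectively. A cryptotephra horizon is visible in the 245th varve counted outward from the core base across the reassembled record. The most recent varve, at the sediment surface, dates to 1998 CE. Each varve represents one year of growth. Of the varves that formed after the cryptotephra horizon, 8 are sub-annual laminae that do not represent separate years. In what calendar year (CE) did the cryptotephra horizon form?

1585 CE

Total varves = 346 + 144 + 176 = 666.
666 − 245 = 421 varves lie beyond the cryptotephra horizon toward the sediment surface.
Removing the 8 false varves leaves 421 − 8 = 413 true varves beyond the cryptotephra horizon.
Counting back 413 years from 1998 CE places the cryptotephra horizon in 1998 − 413 = 1585 CE.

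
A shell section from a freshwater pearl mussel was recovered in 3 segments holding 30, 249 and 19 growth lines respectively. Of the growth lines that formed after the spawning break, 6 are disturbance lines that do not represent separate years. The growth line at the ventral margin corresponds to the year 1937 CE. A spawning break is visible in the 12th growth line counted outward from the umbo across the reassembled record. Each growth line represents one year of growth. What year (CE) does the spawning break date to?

1657 CE

Total growth lines = 30 + 249 + 19 = 298.
298 − 12 = 286 growth lines lie beyond the spawning break toward the ventral margin.
Excluding 6 false growth lines: 286 − 6 = 280.
The growth line at the ventral margin is 1937 CE, so the spawning break dates to 1937 − 280 = 1657 CE.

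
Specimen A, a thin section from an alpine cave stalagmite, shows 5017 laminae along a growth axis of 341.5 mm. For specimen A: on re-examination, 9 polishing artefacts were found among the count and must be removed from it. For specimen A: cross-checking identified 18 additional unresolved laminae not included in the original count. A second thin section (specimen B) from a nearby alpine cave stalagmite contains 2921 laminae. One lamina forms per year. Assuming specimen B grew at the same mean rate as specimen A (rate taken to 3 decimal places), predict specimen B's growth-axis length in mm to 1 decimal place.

198.6 mm

Specimen A: true lamina count = 5017 − 9 + 18 = 5026.
A: Extension rate ≈ 341.5 / 5026 = 0.068 mm per year.
B's length ≈ 0.068 × 2921 = 198.6 mm.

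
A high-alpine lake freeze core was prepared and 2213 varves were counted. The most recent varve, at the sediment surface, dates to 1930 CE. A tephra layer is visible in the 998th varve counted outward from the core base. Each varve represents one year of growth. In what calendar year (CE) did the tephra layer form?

715 CE

The tephra layer sits at varve 998 from the core base, so 2213 − 998 = 1215 varves formed after it.
The varve at the sediment surface is 1930 CE, so the tephra layer dates to 1930 − 1215 = 715 CE.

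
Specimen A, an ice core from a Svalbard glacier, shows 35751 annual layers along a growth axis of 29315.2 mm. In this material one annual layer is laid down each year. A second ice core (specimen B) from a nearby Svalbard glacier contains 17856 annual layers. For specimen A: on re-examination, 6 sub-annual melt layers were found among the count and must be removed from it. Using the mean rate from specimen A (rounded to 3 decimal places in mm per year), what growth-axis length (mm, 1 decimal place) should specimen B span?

Specimen A: adjusted count: 35751 − 6 = 35745 annual layers.
A: Mean rate = 29315.2 mm / 35745 years ≈ 0.820 mm/year.
Length of B = 0.820 × 17856 = 14641.9 mm.

14641.9 mm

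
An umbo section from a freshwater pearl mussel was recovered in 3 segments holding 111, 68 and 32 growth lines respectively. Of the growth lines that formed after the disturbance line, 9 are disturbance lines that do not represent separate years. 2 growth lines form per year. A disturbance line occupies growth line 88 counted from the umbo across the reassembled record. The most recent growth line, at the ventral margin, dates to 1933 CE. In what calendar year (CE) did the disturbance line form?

1876 CE

Total growth lines = 111 + 68 + 32 = 211.
The disturbance line sits at growth line 88 from the umbo, so 211 − 88 = 123 growth lines formed after it.
Excluding 9 false growth lines: 123 − 9 = 114.
Dividing by 2 growth lines per year: 114 / 2 = 57 years.
Counting back 57 years from 1933 CE places the disturbance line in 1933 − 57 = 1876 CE.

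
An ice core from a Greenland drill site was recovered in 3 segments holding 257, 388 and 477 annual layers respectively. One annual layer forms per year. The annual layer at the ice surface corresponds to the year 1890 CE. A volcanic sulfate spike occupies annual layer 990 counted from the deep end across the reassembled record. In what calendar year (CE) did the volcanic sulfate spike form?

Total annual layers = 257 + 388 + 477 = 1122.
Between annual layer 990 and the ice surface there are 1122 − 990 = 132 annual layers.
Counting back 132 years from 1890 CE places the volcanic sulfate spike in 1890 − 132 = 1758 CE.

1758 CE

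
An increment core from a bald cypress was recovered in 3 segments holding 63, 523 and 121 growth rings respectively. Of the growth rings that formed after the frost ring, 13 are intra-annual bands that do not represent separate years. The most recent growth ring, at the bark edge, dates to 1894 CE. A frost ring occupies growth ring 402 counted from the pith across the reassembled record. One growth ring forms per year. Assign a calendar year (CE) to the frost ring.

1602 CE

Total growth rings = 63 + 523 + 121 = 707.
The frost ring sits at growth ring 402 from the pith, so 707 − 402 = 305 growth rings formed after it.
305 − 13 false = 292 true growth rings after the frost ring.
The growth ring at the bark edge is 1894 CE, so the frost ring dates to 1894 − 292 = 1602 CE.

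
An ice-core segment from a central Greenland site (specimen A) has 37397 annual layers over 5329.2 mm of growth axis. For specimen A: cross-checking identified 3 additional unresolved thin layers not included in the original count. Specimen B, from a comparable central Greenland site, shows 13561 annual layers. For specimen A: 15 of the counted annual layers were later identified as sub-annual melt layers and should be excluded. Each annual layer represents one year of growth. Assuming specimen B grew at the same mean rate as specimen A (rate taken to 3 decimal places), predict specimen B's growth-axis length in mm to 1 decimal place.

Specimen A: true annual layer count = 37397 − 15 + 3 = 37385.
A: 5329.2 mm over 37385 years gives 5329.2 / 37385 ≈ 0.143 mm per year.
Length of B = 0.143 × 13561 = 1939.2 mm.

1939.2 mm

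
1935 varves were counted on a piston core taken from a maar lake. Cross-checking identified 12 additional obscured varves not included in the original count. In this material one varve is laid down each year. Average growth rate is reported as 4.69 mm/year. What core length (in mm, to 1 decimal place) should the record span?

After corrections the count is 1935 + 12 = 1947 varves.
1947 years at 4.69 mm/year gives 4.69 × 1947 = 9131.4 mm.

9131.4 mm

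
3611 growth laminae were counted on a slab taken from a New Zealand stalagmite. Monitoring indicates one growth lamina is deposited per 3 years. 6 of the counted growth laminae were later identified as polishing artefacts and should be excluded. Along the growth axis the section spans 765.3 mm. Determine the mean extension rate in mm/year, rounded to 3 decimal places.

After corrections the count is 3611 − 6 = 3605 growth laminae.
At 3 years per growth lamina, 3605 × 3 = 10815 years.
Mean rate = 765.3 mm / 10815 years ≈ 0.071 mm/year.

0.071 mm/year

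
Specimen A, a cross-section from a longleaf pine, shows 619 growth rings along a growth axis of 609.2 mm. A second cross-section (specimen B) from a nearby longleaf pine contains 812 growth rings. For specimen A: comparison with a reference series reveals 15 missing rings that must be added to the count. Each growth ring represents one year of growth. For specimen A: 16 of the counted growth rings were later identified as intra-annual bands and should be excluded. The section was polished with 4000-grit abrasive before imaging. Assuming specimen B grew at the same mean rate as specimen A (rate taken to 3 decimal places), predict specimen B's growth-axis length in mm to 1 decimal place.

800.6 mm

Specimen A: after corrections the count is 619 − 16 + 15 = 618 growth rings.
A: 609.2 mm over 618 years gives 609.2 / 618 ≈ 0.986 mm/year.
For B, 0.986 mm/year × 812 years = 800.6 mm.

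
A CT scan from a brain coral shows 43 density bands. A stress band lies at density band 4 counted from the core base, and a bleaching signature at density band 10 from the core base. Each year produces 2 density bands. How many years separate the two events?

The two markers are separated by 10 − 4 = 6 density bands.
Dividing by 2 density bands per year: 6 / 2 = 3 years.

3 yr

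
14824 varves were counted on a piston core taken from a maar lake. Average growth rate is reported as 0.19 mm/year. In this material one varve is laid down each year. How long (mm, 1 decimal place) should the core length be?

2816.6 mm

The record spans 14824 years at 0.19 mm per year.
Length ≈ 0.19 × 14824 = 2816.6 mm.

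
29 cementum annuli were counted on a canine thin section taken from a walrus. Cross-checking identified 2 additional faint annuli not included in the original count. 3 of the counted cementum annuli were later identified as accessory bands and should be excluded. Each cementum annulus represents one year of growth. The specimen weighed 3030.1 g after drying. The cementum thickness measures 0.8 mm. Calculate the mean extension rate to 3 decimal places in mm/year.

Adjusted count: 29 − 3 + 2 = 28 cementum annuli.
Mean rate = 0.8 mm / 28 years ≈ 0.029 mm/year.

0.029 mm/year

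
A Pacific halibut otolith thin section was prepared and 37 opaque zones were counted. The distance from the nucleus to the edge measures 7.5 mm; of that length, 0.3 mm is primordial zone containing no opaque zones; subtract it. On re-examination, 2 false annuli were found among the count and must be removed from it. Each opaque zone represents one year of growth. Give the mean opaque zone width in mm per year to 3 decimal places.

0.206 mm per year

True opaque zone count = 37 − 2 = 35.
The growth record spans 7.5 − 0.3 = 7.2 mm.
Extension rate ≈ 7.2 / 35 = 0.206 mm per year.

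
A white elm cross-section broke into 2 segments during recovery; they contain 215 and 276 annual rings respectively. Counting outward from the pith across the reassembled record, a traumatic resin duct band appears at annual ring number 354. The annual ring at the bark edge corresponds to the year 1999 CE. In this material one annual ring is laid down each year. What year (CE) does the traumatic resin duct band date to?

Total annual rings = 215 + 276 = 491.
Between annual ring 354 and the bark edge there are 491 − 354 = 137 annual rings.
1999 − 137 = 1862 CE.

1862 CE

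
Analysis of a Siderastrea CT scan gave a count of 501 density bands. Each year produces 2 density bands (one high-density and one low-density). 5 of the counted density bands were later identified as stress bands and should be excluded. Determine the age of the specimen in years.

248 years

After corrections the count is 501 − 5 = 496 density bands.
496 density bands at 2 per year is 496 / 2 = 248 years.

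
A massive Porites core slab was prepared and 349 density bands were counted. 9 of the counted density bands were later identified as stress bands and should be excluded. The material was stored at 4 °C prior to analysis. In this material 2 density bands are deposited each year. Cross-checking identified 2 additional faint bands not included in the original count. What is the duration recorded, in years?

171 years

After corrections the count is 349 − 9 + 2 = 342 density bands.
With 2 density bands per year, 342 / 2 = 171 years.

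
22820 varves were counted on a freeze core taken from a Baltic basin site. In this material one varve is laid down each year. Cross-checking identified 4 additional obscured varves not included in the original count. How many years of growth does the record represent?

Adjusted count: 22820 + 4 = 22824 varves.
At one varve per year, that is 22824 years.

22824 years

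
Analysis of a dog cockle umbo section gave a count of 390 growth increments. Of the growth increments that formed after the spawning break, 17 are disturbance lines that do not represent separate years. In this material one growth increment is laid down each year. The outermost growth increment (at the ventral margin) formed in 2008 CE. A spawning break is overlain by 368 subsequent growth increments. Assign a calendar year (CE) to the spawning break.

There are 368 growth increments younger than the spawning break.
368 − 17 false = 351 true growth increments after the spawning break.
The growth increment at the ventral margin is 2008 CE, so the spawning break dates to 2008 − 351 = 1657 CE.

1657 CE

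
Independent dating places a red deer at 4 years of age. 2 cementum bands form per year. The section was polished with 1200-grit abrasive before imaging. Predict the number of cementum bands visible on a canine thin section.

With 2 cementum bands per year, 4 years would produce 4 × 2 = 8 cementum bands.
So 8 cementum bands should be present.

8 cementum bands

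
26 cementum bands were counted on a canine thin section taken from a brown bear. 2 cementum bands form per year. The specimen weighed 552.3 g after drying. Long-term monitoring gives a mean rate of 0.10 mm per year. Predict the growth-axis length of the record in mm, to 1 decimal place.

1.3 mm

26 cementum bands at 2 per year is 26 / 2 = 13 years.
13 years at 0.10 mm/year gives 0.10 × 13 = 1.3 mm.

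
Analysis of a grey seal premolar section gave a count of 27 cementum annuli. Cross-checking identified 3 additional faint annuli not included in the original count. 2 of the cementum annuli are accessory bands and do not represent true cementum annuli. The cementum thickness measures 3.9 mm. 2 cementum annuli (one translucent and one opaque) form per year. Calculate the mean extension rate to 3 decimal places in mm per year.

After corrections the count is 27 − 2 + 3 = 28 cementum annuli.
Dividing by 2 cementum annuli per year: 28 / 2 = 14 years.
3.9 mm over 14 years gives 3.9 / 14 ≈ 0.279 mm per year.

0.279 mm per year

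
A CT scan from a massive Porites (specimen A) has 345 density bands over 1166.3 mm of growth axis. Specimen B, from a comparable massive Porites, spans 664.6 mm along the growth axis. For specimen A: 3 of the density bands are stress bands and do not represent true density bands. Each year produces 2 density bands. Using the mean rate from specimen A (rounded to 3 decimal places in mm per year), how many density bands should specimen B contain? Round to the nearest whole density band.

195 density bands

Specimen A: correcting the raw count gives 345 − 3 = 342 true density bands.
Specimen A: with 2 density bands per year, 342 / 2 = 171 years.
A: Mean rate = 1166.3 mm / 171 years ≈ 6.820 mm per year.
B spans 664.6 / 6.820 = 97.45 years; at 2 density bands per year that is 97.45 × 2 ≈ 195 density bands.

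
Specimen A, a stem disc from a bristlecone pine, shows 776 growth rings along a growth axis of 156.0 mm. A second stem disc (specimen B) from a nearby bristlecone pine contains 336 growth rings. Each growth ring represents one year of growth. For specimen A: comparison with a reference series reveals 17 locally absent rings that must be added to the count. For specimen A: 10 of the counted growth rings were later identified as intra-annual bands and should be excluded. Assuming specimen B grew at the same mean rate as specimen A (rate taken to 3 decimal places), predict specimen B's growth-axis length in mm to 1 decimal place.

Specimen A: true growth ring count = 776 − 10 + 17 = 783.
A: Extension rate ≈ 156.0 / 783 = 0.199 mm/yr.
Length of B = 0.199 × 336 = 66.9 mm.

66.9 mm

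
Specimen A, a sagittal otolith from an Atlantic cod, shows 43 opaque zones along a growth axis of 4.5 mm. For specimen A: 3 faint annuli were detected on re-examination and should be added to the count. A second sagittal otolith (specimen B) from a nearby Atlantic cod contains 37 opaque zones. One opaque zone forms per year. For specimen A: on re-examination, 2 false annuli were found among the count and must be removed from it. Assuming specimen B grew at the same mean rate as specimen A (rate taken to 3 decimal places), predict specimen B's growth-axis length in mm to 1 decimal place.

Specimen A: adjusted count: 43 − 2 + 3 = 44 opaque zones.
A: 4.5 mm over 44 years gives 4.5 / 44 ≈ 0.102 mm per year.
Length of B = 0.102 × 37 = 3.8 mm.

3.8 mm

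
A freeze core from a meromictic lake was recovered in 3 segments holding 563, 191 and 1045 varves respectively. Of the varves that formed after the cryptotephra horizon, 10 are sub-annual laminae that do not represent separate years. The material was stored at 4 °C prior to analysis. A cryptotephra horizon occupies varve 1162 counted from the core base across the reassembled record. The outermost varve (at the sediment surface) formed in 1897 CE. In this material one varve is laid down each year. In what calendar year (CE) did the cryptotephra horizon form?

1270 CE

Total varves = 563 + 191 + 1045 = 1799.
1799 − 1162 = 637 varves lie beyond the cryptotephra horizon toward the sediment surface.
637 − 10 false = 627 true varves after the cryptotephra horizon.
Counting back 627 years from 1897 CE places the cryptotephra horizon in 1897 − 627 = 1270 CE.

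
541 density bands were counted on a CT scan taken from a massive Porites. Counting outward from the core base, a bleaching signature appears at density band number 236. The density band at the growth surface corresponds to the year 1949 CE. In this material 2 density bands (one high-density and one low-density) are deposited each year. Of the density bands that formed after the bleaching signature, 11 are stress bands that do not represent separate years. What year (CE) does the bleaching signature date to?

Between density band 236 and the growth surface there are 541 − 236 = 305 density bands.
Removing the 11 false density bands leaves 305 − 11 = 294 true density bands beyond the bleaching signature.
294 density bands at 2 per year is 294 / 2 = 147 years.
Counting back 147 years from 1949 CE places the bleaching signature in 1949 − 147 = 1802 CE.

1802 CE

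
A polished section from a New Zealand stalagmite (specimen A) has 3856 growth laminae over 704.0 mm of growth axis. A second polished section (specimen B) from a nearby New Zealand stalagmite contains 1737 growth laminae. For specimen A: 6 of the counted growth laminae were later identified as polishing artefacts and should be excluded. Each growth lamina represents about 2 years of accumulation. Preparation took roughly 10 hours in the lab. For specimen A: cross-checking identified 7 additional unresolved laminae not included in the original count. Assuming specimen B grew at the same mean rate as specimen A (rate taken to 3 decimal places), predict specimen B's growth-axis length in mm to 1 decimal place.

Specimen A: true growth lamina count = 3856 − 6 + 7 = 3857.
Specimen A: multiplying by 2 years per growth lamina: 3857 × 2 = 7714 years.
A: Mean rate = 704.0 mm / 7714 years ≈ 0.091 mm/yr.
Specimen B: at 2 years per growth lamina, 1737 × 2 = 3474 years. B's length ≈ 0.091 × 3474 = 316.1 mm.

316.1 mm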